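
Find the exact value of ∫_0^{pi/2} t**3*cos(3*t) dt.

Integrate by parts 3 times (u = t^3, dv = cos(3*t) dt).
An antiderivative is F(t) = t**3*sin(3*t)/3 + t**2*cos(3*t)/3 - 2*t*sin(3*t)/9 - 2*cos(3*t)/27.
Then F(pi/2) - F(0) = (-pi**3/24 + pi/9) - (-2/27) = -pi**3/24 + 2/27 + pi/9.

-pi**3/24 + 2/27 + pi/9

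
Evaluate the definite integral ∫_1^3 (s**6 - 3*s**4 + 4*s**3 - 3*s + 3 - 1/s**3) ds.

By the power rule, an antiderivative is F(s) = s**7/7 - 3*s**5/5 + s**4 - 3*s**2/2 + 3*s + 1/(2*s**2).
Then F(3) - F(1) = (76603/315) - (89/35) = 75802/315.

75802/315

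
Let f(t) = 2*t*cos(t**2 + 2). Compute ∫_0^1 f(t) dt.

Let u = t**2 + 2, so du = 2*t dt. When t = 0, u = 2; when t = 1, u = 3.
The integral becomes ∫ cos(u) du from 2 to 3, with antiderivative sin(u).
Back in t: F(t) = sin(t**2 + 2).
Then F(1) - F(0) = (sin(3)) - (sin(2)) = -sin(2) + sin(3).

-sin(2) + sin(3)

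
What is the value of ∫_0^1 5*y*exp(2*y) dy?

Integrate by parts once (u = y, dv = 5*exp(2*y) dy).
An antiderivative is F(y) = (10*y - 5)*exp(2*y)/4.
Then F(1) - F(0) = (5*exp(2)/4) - (-5/4) = 5/4 + 5*exp(2)/4.

5/4 + 5*exp(2)/4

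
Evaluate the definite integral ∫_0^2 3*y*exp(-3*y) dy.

(-7 + exp(6))*exp(-6)/3

Integrate by parts once (u = y, dv = 3*exp(-3*y) dy).
An antiderivative is F(y) = (-3*y - 1)*exp(-3*y)/3.
Then F(2) - F(0) = (-7*exp(-6)/3) - (-1/3) = (-7 + exp(6))*exp(-6)/3.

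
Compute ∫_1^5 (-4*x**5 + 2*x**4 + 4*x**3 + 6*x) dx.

-42352/5

By the power rule, an antiderivative is F(x) = -2*x**6/3 + 2*x**5/5 + x**4 + 3*x**2.
Then F(5) - F(1) = (-25400/3) - (56/15) = -42352/5.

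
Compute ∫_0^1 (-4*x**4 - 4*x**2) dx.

-32/15

By the power rule, an antiderivative is F(x) = -4*x**5/5 - 4*x**3/3.
Then F(1) - F(0) = (-32/15) - (0) = -32/15.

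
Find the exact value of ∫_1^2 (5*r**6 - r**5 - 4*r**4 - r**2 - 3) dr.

By the power rule, an antiderivative is F(r) = 5*r**7/7 - r**6/6 - 4*r**5/5 - r**3/3 - 3*r.
Then F(2) - F(1) = (4882/105) - (-251/70) = 10517/210.

10517/210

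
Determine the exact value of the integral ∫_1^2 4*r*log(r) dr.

-3 + 8*log(2)

Integrate by parts once (u = ln r, dv = 4*r dr).
An antiderivative is F(r) = r**2*(2*log(r) - 1).
Then F(2) - F(1) = (-4 + 8*log(2)) - (-1) = -3 + 8*log(2).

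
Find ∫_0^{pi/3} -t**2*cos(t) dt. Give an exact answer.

-pi/3 - sqrt(3)*pi**2/18 + sqrt(3)

Integrate by parts twice (u = t^2, dv = -cos(t) dt).
An antiderivative is F(t) = -t**2*sin(t) - 2*t*cos(t) + 2*sin(t).
Then F(pi/3) - F(0) = (-pi/3 - sqrt(3)*pi**2/18 + sqrt(3)) - (0) = -pi/3 - sqrt(3)*pi**2/18 + sqrt(3).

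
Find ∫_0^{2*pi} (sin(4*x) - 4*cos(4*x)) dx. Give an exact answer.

0

An antiderivative is F(x) = -sin(4*x) - cos(4*x)/4.
Then F(2*pi) - F(0) = (-1/4) - (-1/4) = 0.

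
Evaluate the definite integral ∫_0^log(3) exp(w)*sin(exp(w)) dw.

Let u = exp(w), so du = exp(w) dw. When w = 0, u = 1; when w = log(3), u = 3.
The integral becomes ∫ sin(u) du from 1 to 3, with antiderivative -cos(u).
Back in w: F(w) = -cos(exp(w)).
Then F(log(3)) - F(0) = (-cos(3)) - (-cos(1)) = cos(1) - cos(3).

cos(1) - cos(3)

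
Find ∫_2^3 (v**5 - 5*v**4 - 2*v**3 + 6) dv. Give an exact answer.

By the power rule, an antiderivative is F(v) = v**6/6 - v**5 - v**4/2 + 6*v.
Then F(3) - F(2) = (-144) - (-52/3) = -380/3.

-380/3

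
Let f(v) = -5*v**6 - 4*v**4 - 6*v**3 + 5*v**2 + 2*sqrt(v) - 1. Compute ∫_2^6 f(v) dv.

By the power rule, an antiderivative is F(v) = -5*v**7/7 - 4*v**5/5 - 3*v**4/2 + 4*v**(3/2)/3 + 5*v**3/3 - v.
Then F(6) - F(2) = (-7271778/35 + 8*sqrt(6)) - (-13618/105 + 8*sqrt(2)/3) = -21801716/105 - 8*sqrt(2)/3 + 8*sqrt(6).

-21801716/105 - 8*sqrt(2)/3 + 8*sqrt(6)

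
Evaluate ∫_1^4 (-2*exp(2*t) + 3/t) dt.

-exp(8) + log(64) + exp(2)

An antiderivative is F(t) = -exp(2*t) + 3*log(t).
Then F(4) - F(1) = (-exp(8) + log(64)) - (-exp(2)) = -exp(8) + log(64) + exp(2).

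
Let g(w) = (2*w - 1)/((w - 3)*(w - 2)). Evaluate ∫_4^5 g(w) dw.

-3*log(3) + 8*log(2)

Factor the denominator: w**2 - 5*w + 6 = (w - 2)(w - 3).
Partial fractions: (2*w - 1)/((w - 3)*(w - 2)) = -3/(w - 2) + 5/(w - 3).
An antiderivative is F(w) = 5*log(w - 3) - 3*log(w - 2).
Then F(5) - F(4) = (log(32/27)) - (-log(8)) = -3*log(3) + 8*log(2).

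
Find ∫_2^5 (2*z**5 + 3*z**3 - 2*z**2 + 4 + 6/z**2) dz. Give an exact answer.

111591/20

By the power rule, an antiderivative is F(z) = z**6/3 + 3*z**4/4 - 2*z**3/3 + 4*z - 6/z.
Then F(5) - F(2) = (112251/20) - (33) = 111591/20.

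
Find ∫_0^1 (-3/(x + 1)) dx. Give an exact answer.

-log(8)

An antiderivative is F(x) = -3*log(x + 1).
Then F(1) - F(0) = (-log(8)) - (0) = -log(8).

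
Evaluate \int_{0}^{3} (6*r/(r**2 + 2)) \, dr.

-3*log(2) + 3*log(11)

Let u = r**2 + 2, so du = 2*r dr. When r = 0, u = 2; when r = 3, u = 11.
The integral becomes 3·∫ 1/u du from 2 to 11, with antiderivative 3*log(u).
Back in r: F(r) = 3*log(r**2 + 2).
Then F(3) - F(0) = (3*log(11)) - (log(8)) = -3*log(2) + 3*log(11).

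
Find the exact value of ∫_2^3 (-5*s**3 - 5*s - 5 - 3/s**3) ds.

By the power rule, an antiderivative is F(s) = -5*s**4/4 - 5*s**2/2 - 5*s + 3/(2*s**2).
Then F(3) - F(2) = (-1663/12) - (-317/8) = -2375/24.

-2375/24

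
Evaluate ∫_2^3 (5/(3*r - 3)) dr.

5*log(2)/3

An antiderivative is F(r) = 5*log(3*r - 3)/3.
Then F(3) - F(2) = (5*log(6)/3) - (5*log(3)/3) = 5*log(2)/3.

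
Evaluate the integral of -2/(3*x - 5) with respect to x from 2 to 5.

An antiderivative is F(x) = -2*log(3*x - 5)/3.
Then F(5) - F(2) = (-2*log(10)/3) - (0) = -2*log(10)/3.

-2*log(10)/3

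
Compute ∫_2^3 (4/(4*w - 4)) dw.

log(2)

An antiderivative is F(w) = log(4*w - 4).
Then F(3) - F(2) = (log(8)) - (log(4)) = log(2).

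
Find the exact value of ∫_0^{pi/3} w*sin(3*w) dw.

pi/9

Integrate by parts once (u = w, dv = sin(3*w) dw).
An antiderivative is F(w) = -w*cos(3*w)/3 + sin(3*w)/9.
Then F(pi/3) - F(0) = (pi/9) - (0) = pi/9.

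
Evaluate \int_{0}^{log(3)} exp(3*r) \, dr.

Let u = exp(r), so du = exp(r) dr. When r = 0, u = 1; when r = log(3), u = 3.
The integral becomes ∫ u**2 du from 1 to 3, with antiderivative u**3/3.
Back in r: F(r) = exp(3*r)/3.
Then F(log(3)) - F(0) = (9) - (1/3) = 26/3.

26/3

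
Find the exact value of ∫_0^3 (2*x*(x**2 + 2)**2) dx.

441

Let u = x**2 + 2, so du = 2*x dx. When x = 0, u = 2; when x = 3, u = 11.
The integral becomes ∫ u**2 du from 2 to 11, with antiderivative u**3/3.
Back in x: F(x) = (x**2 + 2)**3/3.
Then F(3) - F(0) = (1331/3) - (8/3) = 441.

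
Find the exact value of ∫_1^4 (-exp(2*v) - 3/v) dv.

An antiderivative is F(v) = -exp(2*v)/2 - 3*log(v).
Then F(4) - F(1) = (-exp(8)/2 - log(64)) - (-exp(2)/2) = -exp(8)/2 - log(64) + exp(2)/2.

-exp(8)/2 - log(64) + exp(2)/2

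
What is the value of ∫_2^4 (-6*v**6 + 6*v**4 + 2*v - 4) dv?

-445876/35

By the power rule, an antiderivative is F(v) = -6*v**7/7 + 6*v**5/5 + v**2 - 4*v.
Then F(4) - F(2) = (-448512/35) - (-2636/35) = -445876/35.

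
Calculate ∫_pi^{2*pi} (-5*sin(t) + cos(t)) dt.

An antiderivative is F(t) = sin(t) + 5*cos(t).
Then F(2*pi) - F(pi) = (5) - (-5) = 10.

10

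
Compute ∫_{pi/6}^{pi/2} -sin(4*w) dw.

An antiderivative is F(w) = cos(4*w)/4.
Then F(pi/2) - F(pi/6) = (1/4) - (-1/8) = 3/8.

3/8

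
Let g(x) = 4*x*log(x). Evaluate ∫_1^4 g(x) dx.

-15 + 64*log(2)

Integrate by parts once (u = ln x, dv = 4*x dx).
An antiderivative is F(x) = x**2*(2*log(x) - 1).
Then F(4) - F(1) = (-16 + 64*log(2)) - (-1) = -15 + 64*log(2).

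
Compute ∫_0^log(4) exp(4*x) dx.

255/4

Let u = exp(x), so du = exp(x) dx. When x = 0, u = 1; when x = log(4), u = 4.
The integral becomes ∫ u**3 du from 1 to 4, with antiderivative u**4/4.
Back in x: F(x) = exp(4*x)/4.
Then F(log(4)) - F(0) = (64) - (1/4) = 255/4.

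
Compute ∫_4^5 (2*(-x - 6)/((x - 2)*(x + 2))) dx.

-6*log(3) + 2*log(2) + 2*log(7)

Factor the denominator: x**2 - 4 = (x + 2)(x - 2).
Partial fractions: 2*(-x - 6)/((x - 2)*(x + 2)) = 2/(x + 2) - 4/(x - 2).
An antiderivative is F(x) = -4*log(x - 2) + 2*log(x + 2).
Then F(5) - F(4) = (log(49/81)) - (log(9/4)) = -6*log(3) + 2*log(2) + 2*log(7).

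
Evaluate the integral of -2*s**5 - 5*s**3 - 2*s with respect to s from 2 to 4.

By the power rule, an antiderivative is F(s) = -s**6/3 - 5*s**4/4 - s**2.
Then F(4) - F(2) = (-5104/3) - (-136/3) = -1656.

-1656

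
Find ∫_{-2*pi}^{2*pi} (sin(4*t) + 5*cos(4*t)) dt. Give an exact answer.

0

An antiderivative is F(t) = 5*sin(4*t)/4 - cos(4*t)/4.
Then F(2*pi) - F(-2*pi) = (-1/4) - (-1/4) = 0.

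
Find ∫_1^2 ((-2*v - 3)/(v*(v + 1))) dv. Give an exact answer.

log(3/16)

Factor the denominator: v**2 + v = (v + 1)v.
Partial fractions: (-2*v - 3)/(v*(v + 1)) = 1/(v + 1) - 3/v.
An antiderivative is F(v) = -3*log(v) + log(v + 1).
Then F(2) - F(1) = (log(3/8)) - (log(2)) = log(3/16).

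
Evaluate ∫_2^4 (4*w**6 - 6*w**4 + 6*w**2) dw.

By the power rule, an antiderivative is F(w) = 4*w**7/7 - 6*w**5/5 + 2*w**3.
Then F(4) - F(2) = (289152/35) - (1776/35) = 287376/35.

287376/35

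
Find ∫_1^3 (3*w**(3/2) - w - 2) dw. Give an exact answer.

-46/5 + 54*sqrt(3)/5

By the power rule, an antiderivative is F(w) = 6*w**(5/2)/5 - w**2/2 - 2*w.
Then F(3) - F(1) = (-21/2 + 54*sqrt(3)/5) - (-13/10) = -46/5 + 54*sqrt(3)/5.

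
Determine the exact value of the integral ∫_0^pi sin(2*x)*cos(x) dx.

Use the identity sin(2*x)cos(x) = [sin(3*x) + sin(x)]/2.
An antiderivative is F(x) = -cos(x)/2 - cos(3*x)/6.
Then F(pi) - F(0) = (2/3) - (-2/3) = 4/3.

4/3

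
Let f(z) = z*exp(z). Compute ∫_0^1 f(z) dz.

1

Integrate by parts once (u = z, dv = exp(z) dz).
An antiderivative is F(z) = (z - 1)*exp(z).
Then F(1) - F(0) = (0) - (-1) = 1.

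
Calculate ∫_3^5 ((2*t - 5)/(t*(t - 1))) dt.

-5*log(3) - 3*log(2) + 5*log(5)

Factor the denominator: t**2 - t = t(t - 1).
Partial fractions: (2*t - 5)/(t*(t - 1)) = 5/t - 3/(t - 1).
An antiderivative is F(t) = 5*log(t) - 3*log(t - 1).
Then F(5) - F(3) = (-6*log(2) + 5*log(5)) - (-3*log(2) + 5*log(3)) = -5*log(3) - 3*log(2) + 5*log(5).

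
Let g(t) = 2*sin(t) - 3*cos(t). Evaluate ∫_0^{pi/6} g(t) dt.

An antiderivative is F(t) = -3*sin(t) - 2*cos(t).
Then F(pi/6) - F(0) = (-sqrt(3) - 3/2) - (-2) = 1/2 - sqrt(3).

1/2 - sqrt(3)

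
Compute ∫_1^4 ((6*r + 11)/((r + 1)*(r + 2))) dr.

Factor the denominator: r**2 + 3*r + 2 = (r + 2)(r + 1).
Partial fractions: (6*r + 11)/((r + 1)*(r + 2)) = 1/(r + 2) + 5/(r + 1).
An antiderivative is F(r) = 5*log(r + 1) + log(r + 2).
Then F(4) - F(1) = (log(2) + log(3) + 5*log(5)) - (log(96)) = -4*log(2) + 5*log(5).

-4*log(2) + 5*log(5)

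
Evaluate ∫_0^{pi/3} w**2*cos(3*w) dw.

Integrate by parts twice (u = w^2, dv = cos(3*w) dw).
An antiderivative is F(w) = w**2*sin(3*w)/3 + 2*w*cos(3*w)/9 - 2*sin(3*w)/27.
Then F(pi/3) - F(0) = (-2*pi/27) - (0) = -2*pi/27.

-2*pi/27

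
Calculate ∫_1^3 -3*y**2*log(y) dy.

Integrate by parts once (u = ln y, dv = -3*y**2 dy).
An antiderivative is F(y) = -y**3*(3*log(y) - 1)/3.
Then F(3) - F(1) = (9 - 27*log(3)) - (1/3) = 26/3 - 27*log(3).

26/3 - 27*log(3)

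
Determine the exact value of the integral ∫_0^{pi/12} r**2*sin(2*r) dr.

Integrate by parts twice (u = r^2, dv = sin(2*r) dr).
An antiderivative is F(r) = -r**2*cos(2*r)/2 + r*sin(2*r)/2 + cos(2*r)/4.
Then F(pi/12) - F(0) = (-sqrt(3)*pi**2/576 + pi/48 + sqrt(3)/8) - (1/4) = -1/4 - sqrt(3)*pi**2/576 + pi/48 + sqrt(3)/8.

-1/4 - sqrt(3)*pi**2/576 + pi/48 + sqrt(3)/8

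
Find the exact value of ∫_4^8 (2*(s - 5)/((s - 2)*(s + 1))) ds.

Factor the denominator: s**2 - s - 2 = (s + 1)(s - 2).
Partial fractions: 2*(s - 5)/((s - 2)*(s + 1)) = 4/(s + 1) - 2/(s - 2).
An antiderivative is F(s) = -2*log(s - 2) + 4*log(s + 1).
Then F(8) - F(4) = (-2*log(2) + 6*log(3)) - (-2*log(2) + 4*log(5)) = -4*log(5) + 6*log(3).

-4*log(5) + 6*log(3)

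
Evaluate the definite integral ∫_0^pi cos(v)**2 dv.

Use the identity cos^2(v) = (1 + cos(2*v))/2.
An antiderivative is F(v) = v/2 + sin(2*v)/4.
Then F(pi) - F(0) = (pi/2) - (0) = pi/2.

pi/2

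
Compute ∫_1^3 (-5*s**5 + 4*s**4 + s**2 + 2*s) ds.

-1982/5

By the power rule, an antiderivative is F(s) = -5*s**6/6 + 4*s**5/5 + s**3/3 + s**2.
Then F(3) - F(1) = (-3951/10) - (13/10) = -1982/5.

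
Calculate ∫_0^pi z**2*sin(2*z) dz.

Integrate by parts twice (u = z^2, dv = sin(2*z) dz).
An antiderivative is F(z) = -z**2*cos(2*z)/2 + z*sin(2*z)/2 + cos(2*z)/4.
Then F(pi) - F(0) = (1/4 - pi**2/2) - (1/4) = -pi**2/2.

-pi**2/2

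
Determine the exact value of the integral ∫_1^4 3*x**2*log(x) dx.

Integrate by parts once (u = ln x, dv = 3*x**2 dx).
An antiderivative is F(x) = x**3*(3*log(x) - 1)/3.
Then F(4) - F(1) = (-64/3 + 128*log(2)) - (-1/3) = -21 + 128*log(2).

-21 + 128*log(2)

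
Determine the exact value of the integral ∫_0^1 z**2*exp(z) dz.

Integrate by parts twice (u = z^2, dv = exp(z) dz).
An antiderivative is F(z) = (z**2 - 2*z + 2)*exp(z).
Then F(1) - F(0) = (E) - (2) = -2 + E.

-2 + E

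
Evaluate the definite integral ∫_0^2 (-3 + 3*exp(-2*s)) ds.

-9/2 - 3*exp(-4)/2

An antiderivative is F(s) = -3*s - 3*exp(-2*s)/2.
Then F(2) - F(0) = (-6 - 3*exp(-4)/2) - (-3/2) = -9/2 - 3*exp(-4)/2.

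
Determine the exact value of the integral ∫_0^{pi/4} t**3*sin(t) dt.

Integrate by parts 3 times (u = t^3, dv = sin(t) dt).
An antiderivative is F(t) = -t**3*cos(t) + 3*t**2*sin(t) + 6*t*cos(t) - 6*sin(t).
Then F(pi/4) - F(0) = (sqrt(2)*(-384 - pi**3 + 12*pi**2 + 96*pi)/128) - (0) = sqrt(2)*(-384 - pi**3 + 12*pi**2 + 96*pi)/128.

sqrt(2)*(-384 - pi**3 + 12*pi**2 + 96*pi)/128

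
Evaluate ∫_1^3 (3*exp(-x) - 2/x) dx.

An antiderivative is F(x) = -2*log(x) - 3*exp(-x).
Then F(3) - F(1) = (-2*log(3) - 3*exp(-3)) - (-3*exp(-1)) = -2*log(3) - 3*exp(-3) + 3*exp(-1).

-2*log(3) - 3*exp(-3) + 3*exp(-1)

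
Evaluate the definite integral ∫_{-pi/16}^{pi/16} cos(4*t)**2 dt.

Use the identity cos^2(4*t) = (1 + cos(8*t))/2.
An antiderivative is F(t) = t/2 + sin(8*t)/16.
Then F(pi/16) - F(-pi/16) = (1/16 + pi/32) - (-pi/32 - 1/16) = 1/8 + pi/16.

1/8 + pi/16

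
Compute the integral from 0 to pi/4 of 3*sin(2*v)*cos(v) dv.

2 - sqrt(2)/2

Use the identity sin(2*v)cos(v) = [sin(3*v) + sin(v)]/2.
An antiderivative is F(v) = -3*cos(v)/2 - cos(3*v)/2.
Then F(pi/4) - F(0) = (-sqrt(2)/2) - (-2) = 2 - sqrt(2)/2.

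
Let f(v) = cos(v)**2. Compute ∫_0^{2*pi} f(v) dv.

pi

Use the identity cos^2(v) = (1 + cos(2*v))/2.
An antiderivative is F(v) = v/2 + sin(2*v)/4.
Then F(2*pi) - F(0) = (pi) - (0) = pi.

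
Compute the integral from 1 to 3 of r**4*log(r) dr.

Integrate by parts once (u = ln r, dv = r**4 dr).
An antiderivative is F(r) = r**5*(5*log(r) - 1)/25.
Then F(3) - F(1) = (-243/25 + 243*log(3)/5) - (-1/25) = -242/25 + 243*log(3)/5.

-242/25 + 243*log(3)/5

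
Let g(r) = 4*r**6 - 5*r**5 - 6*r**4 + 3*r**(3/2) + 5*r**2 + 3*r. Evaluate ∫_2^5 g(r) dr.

-24*sqrt(2)/5 + 30*sqrt(5) + 984099/35

By the power rule, an antiderivative is F(r) = 4*r**7/7 - 5*r**6/6 + 6*r**(5/2)/5 - 6*r**5/5 + 5*r**3/3 + 3*r**2/2.
Then F(5) - F(2) = (30*sqrt(5) + 196825/7) - (26/35 + 24*sqrt(2)/5) = -24*sqrt(2)/5 + 30*sqrt(5) + 984099/35.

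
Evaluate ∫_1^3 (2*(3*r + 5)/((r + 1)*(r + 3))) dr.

Factor the denominator: r**2 + 4*r + 3 = (r + 3)(r + 1).
Partial fractions: 2*(3*r + 5)/((r + 1)*(r + 3)) = 4/(r + 3) + 2/(r + 1).
An antiderivative is F(r) = 2*log(r + 1) + 4*log(r + 3).
Then F(3) - F(1) = (4*log(3) + 8*log(2)) - (10*log(2)) = log(81/4).

log(81/4)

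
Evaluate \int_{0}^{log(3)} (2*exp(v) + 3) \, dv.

log(27) + 4

An antiderivative is F(v) = 3*v + 2*exp(v).
Then F(log(3)) - F(0) = (3*log(3) + 6) - (2) = log(27) + 4.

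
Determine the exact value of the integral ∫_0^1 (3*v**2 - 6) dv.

-5

By the power rule, an antiderivative is F(v) = v**3 - 6*v.
Then F(1) - F(0) = (-5) - (0) = -5.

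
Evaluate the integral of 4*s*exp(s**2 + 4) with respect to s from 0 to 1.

Let u = s**2 + 4, so du = 2*s ds. When s = 0, u = 4; when s = 1, u = 5.
The integral becomes 2·∫ exp(u) du from 4 to 5, with antiderivative 2*exp(u).
Back in s: F(s) = 2*exp(s**2 + 4).
Then F(1) - F(0) = (2*exp(5)) - (2*exp(4)) = -2*(1 - exp(1))*exp(4).

-2*(1 - exp(1))*exp(4)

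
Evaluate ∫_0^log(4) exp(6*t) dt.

1365/2

Let u = exp(t), so du = exp(t) dt. When t = 0, u = 1; when t = log(4), u = 4.
The integral becomes ∫ u**5 du from 1 to 4, with antiderivative u**6/6.
Back in t: F(t) = exp(6*t)/6.
Then F(log(4)) - F(0) = (2048/3) - (1/6) = 1365/2.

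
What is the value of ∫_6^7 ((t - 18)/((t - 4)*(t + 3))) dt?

Factor the denominator: t**2 - t - 12 = (t + 3)(t - 4).
Partial fractions: (t - 18)/((t - 4)*(t + 3)) = 3/(t + 3) - 2/(t - 4).
An antiderivative is F(t) = -2*log(t - 4) + 3*log(t + 3).
Then F(7) - F(6) = (-2*log(3) + 3*log(2) + 3*log(5)) - (-2*log(2) + 6*log(3)) = -8*log(3) + 5*log(2) + 3*log(5).

-8*log(3) + 5*log(2) + 3*log(5)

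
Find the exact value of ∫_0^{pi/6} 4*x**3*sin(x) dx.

Integrate by parts 3 times (u = x^3, dv = 4*sin(x) dx).
An antiderivative is F(x) = -4*x**3*cos(x) + 12*x**2*sin(x) + 24*x*cos(x) - 24*sin(x).
Then F(pi/6) - F(0) = (-12 - sqrt(3)*pi**3/108 + pi**2/6 + 2*sqrt(3)*pi) - (0) = -12 - sqrt(3)*pi**3/108 + pi**2/6 + 2*sqrt(3)*pi.

-12 - sqrt(3)*pi**3/108 + pi**2/6 + 2*sqrt(3)*pi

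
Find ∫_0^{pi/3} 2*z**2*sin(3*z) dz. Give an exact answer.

-8/27 + 2*pi**2/27

Integrate by parts twice (u = z^2, dv = 2*sin(3*z) dz).
An antiderivative is F(z) = -2*z**2*cos(3*z)/3 + 4*z*sin(3*z)/9 + 4*cos(3*z)/27.
Then F(pi/3) - F(0) = (-4/27 + 2*pi**2/27) - (4/27) = -8/27 + 2*pi**2/27.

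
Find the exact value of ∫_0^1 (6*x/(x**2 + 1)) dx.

log(8)

Let u = x**2 + 1, so du = 2*x dx. When x = 0, u = 1; when x = 1, u = 2.
The integral becomes 3·∫ 1/u du from 1 to 2, with antiderivative 3*log(u).
Back in x: F(x) = 3*log(x**2 + 1).
Then F(1) - F(0) = (log(8)) - (0) = log(8).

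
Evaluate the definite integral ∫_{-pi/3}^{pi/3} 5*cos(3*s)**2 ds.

5*pi/3

Use the identity cos^2(3*s) = (1 + cos(6*s))/2.
An antiderivative is F(s) = 5*s/2 + 5*sin(6*s)/12.
Then F(pi/3) - F(-pi/3) = (5*pi/6) - (-5*pi/6) = 5*pi/3.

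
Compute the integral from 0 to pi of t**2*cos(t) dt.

-2*pi

Integrate by parts twice (u = t^2, dv = cos(t) dt).
An antiderivative is F(t) = t**2*sin(t) + 2*t*cos(t) - 2*sin(t).
Then F(pi) - F(0) = (-2*pi) - (0) = -2*pi.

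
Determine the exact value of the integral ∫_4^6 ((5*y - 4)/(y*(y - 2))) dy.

Factor the denominator: y**2 - 2*y = y(y - 2).
Partial fractions: (5*y - 4)/(y*(y - 2)) = 2/y + 3/(y - 2).
An antiderivative is F(y) = 2*log(y) + 3*log(y - 2).
Then F(6) - F(4) = (2*log(3) + 8*log(2)) - (7*log(2)) = log(18).

log(18)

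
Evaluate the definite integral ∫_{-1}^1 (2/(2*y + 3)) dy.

log(5)

An antiderivative is F(y) = log(2*y + 3).
Then F(1) - F(-1) = (log(5)) - (0) = log(5).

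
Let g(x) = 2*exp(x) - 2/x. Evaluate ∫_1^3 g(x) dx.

-2*exp(1) - 2*log(3) + 2*exp(3)

An antiderivative is F(x) = 2*exp(x) - 2*log(x).
Then F(3) - F(1) = (-2*log(3) + 2*exp(3)) - (2*exp(1)) = -2*exp(1) - 2*log(3) + 2*exp(3).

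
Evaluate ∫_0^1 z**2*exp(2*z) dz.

-1/4 + exp(2)/4

Integrate by parts twice (u = z^2, dv = exp(2*z) dz).
An antiderivative is F(z) = (2*z**2 - 2*z + 1)*exp(2*z)/4.
Then F(1) - F(0) = (exp(2)/4) - (1/4) = -1/4 + exp(2)/4.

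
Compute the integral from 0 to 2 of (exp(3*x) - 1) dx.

-7/3 + exp(6)/3

An antiderivative is F(x) = exp(3*x)/3 - x.
Then F(2) - F(0) = (-2 + exp(6)/3) - (1/3) = -7/3 + exp(6)/3.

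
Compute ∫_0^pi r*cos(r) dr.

-2

Integrate by parts once (u = r, dv = cos(r) dr).
An antiderivative is F(r) = r*sin(r) + cos(r).
Then F(pi) - F(0) = (-1) - (1) = -2.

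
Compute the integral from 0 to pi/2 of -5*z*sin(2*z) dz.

Integrate by parts once (u = z, dv = -5*sin(2*z) dz).
An antiderivative is F(z) = 5*z*cos(2*z)/2 - 5*sin(2*z)/4.
Then F(pi/2) - F(0) = (-5*pi/4) - (0) = -5*pi/4.

-5*pi/4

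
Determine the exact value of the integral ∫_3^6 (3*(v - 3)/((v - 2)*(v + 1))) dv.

-10*log(2) + 4*log(7)

Factor the denominator: v**2 - v - 2 = (v + 1)(v - 2).
Partial fractions: 3*(v - 3)/((v - 2)*(v + 1)) = 4/(v + 1) - 1/(v - 2).
An antiderivative is F(v) = -log(v - 2) + 4*log(v + 1).
Then F(6) - F(3) = (-2*log(2) + 4*log(7)) - (8*log(2)) = -10*log(2) + 4*log(7).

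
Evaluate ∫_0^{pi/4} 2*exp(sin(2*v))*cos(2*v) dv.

Let u = sin(2*v), so du = 2*cos(2*v) dv. When v = 0, u = 0; when v = pi/4, u = 1.
The integral becomes ∫ exp(u) du from 0 to 1, with antiderivative exp(u).
Back in v: F(v) = exp(sin(2*v)).
Then F(pi/4) - F(0) = (E) - (1) = -1 + E.

-1 + E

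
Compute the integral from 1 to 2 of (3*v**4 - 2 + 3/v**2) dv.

181/10

By the power rule, an antiderivative is F(v) = 3*v**5/5 - 2*v - 3/v.
Then F(2) - F(1) = (137/10) - (-22/5) = 181/10.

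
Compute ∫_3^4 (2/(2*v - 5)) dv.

log(3)

An antiderivative is F(v) = log(2*v - 5).
Then F(4) - F(3) = (log(3)) - (0) = log(3).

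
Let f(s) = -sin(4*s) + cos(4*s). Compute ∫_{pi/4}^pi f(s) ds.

An antiderivative is F(s) = sin(4*s)/4 + cos(4*s)/4.
Then F(pi) - F(pi/4) = (1/4) - (-1/4) = 1/2.

1/2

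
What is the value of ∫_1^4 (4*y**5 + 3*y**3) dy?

11685/4

By the power rule, an antiderivative is F(y) = 2*y**6/3 + 3*y**4/4.
Then F(4) - F(1) = (8768/3) - (17/12) = 11685/4.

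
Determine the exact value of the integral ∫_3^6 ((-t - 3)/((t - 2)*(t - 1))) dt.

-14*log(2) + 4*log(5)

Factor the denominator: t**2 - 3*t + 2 = (t - 1)(t - 2).
Partial fractions: (-t - 3)/((t - 2)*(t - 1)) = 4/(t - 1) - 5/(t - 2).
An antiderivative is F(t) = -5*log(t - 2) + 4*log(t - 1).
Then F(6) - F(3) = (-10*log(2) + 4*log(5)) - (log(16)) = -14*log(2) + 4*log(5).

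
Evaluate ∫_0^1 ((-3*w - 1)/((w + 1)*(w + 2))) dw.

-5*log(3) + 7*log(2)

Factor the denominator: w**2 + 3*w + 2 = (w + 2)(w + 1).
Partial fractions: (-3*w - 1)/((w + 1)*(w + 2)) = -5/(w + 2) + 2/(w + 1).
An antiderivative is F(w) = 2*log(w + 1) - 5*log(w + 2).
Then F(1) - F(0) = (-5*log(3) + 2*log(2)) - (-log(32)) = -5*log(3) + 7*log(2).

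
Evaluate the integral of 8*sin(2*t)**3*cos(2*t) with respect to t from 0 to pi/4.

1

Let u = sin(2*t), so du = 2*cos(2*t) dt. When t = 0, u = 0; when t = pi/4, u = 1.
The integral becomes 4·∫ u**3 du from 0 to 1, with antiderivative u**4.
Back in t: F(t) = sin(2*t)**4.
Then F(pi/4) - F(0) = (1) - (0) = 1.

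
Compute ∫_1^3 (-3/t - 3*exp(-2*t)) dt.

-3*log(3) - 3*exp(-2)/2 + 3*exp(-6)/2

An antiderivative is F(t) = -3*log(t) + 3*exp(-2*t)/2.
Then F(3) - F(1) = (-3*log(3) + 3*exp(-6)/2) - (3*exp(-2)/2) = -3*log(3) - 3*exp(-2)/2 + 3*exp(-6)/2.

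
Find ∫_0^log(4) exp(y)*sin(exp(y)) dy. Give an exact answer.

cos(1) - cos(4)

Let u = exp(y), so du = exp(y) dy. When y = 0, u = 1; when y = log(4), u = 4.
The integral becomes ∫ sin(u) du from 1 to 4, with antiderivative -cos(u).
Back in y: F(y) = -cos(exp(y)).
Then F(log(4)) - F(0) = (-cos(4)) - (-cos(1)) = cos(1) - cos(4).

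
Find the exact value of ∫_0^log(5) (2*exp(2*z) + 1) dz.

log(5) + 24

An antiderivative is F(z) = exp(2*z) + z.
Then F(log(5)) - F(0) = (log(5) + 25) - (1) = log(5) + 24.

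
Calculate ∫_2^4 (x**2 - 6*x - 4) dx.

By the power rule, an antiderivative is F(x) = x**3/3 - 3*x**2 - 4*x.
Then F(4) - F(2) = (-128/3) - (-52/3) = -76/3.

-76/3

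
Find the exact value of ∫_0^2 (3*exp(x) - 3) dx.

An antiderivative is F(x) = -3*x + 3*exp(x).
Then F(2) - F(0) = (-6 + 3*exp(2)) - (3) = -9 + 3*exp(2).

-9 + 3*exp(2)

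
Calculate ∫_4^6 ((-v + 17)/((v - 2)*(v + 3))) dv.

Factor the denominator: v**2 + v - 6 = (v + 3)(v - 2).
Partial fractions: (-v + 17)/((v - 2)*(v + 3)) = -4/(v + 3) + 3/(v - 2).
An antiderivative is F(v) = 3*log(v - 2) - 4*log(v + 3).
Then F(6) - F(4) = (-8*log(3) + 6*log(2)) - (-4*log(7) + 3*log(2)) = -8*log(3) + 3*log(2) + 4*log(7).

-8*log(3) + 3*log(2) + 4*log(7)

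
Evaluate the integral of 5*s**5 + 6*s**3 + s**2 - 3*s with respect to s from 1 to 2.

437/6

By the power rule, an antiderivative is F(s) = 5*s**6/6 + 3*s**4/2 + s**3/3 - 3*s**2/2.
Then F(2) - F(1) = (74) - (7/6) = 437/6.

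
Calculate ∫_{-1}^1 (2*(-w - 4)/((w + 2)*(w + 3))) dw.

Factor the denominator: w**2 + 5*w + 6 = (w + 3)(w + 2).
Partial fractions: 2*(-w - 4)/((w + 2)*(w + 3)) = 2/(w + 3) - 4/(w + 2).
An antiderivative is F(w) = -4*log(w + 2) + 2*log(w + 3).
Then F(1) - F(-1) = (log(16/81)) - (log(4)) = log(4/81).

log(4/81)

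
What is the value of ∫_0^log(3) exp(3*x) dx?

Let u = exp(x), so du = exp(x) dx. When x = 0, u = 1; when x = log(3), u = 3.
The integral becomes ∫ u**2 du from 1 to 3, with antiderivative u**3/3.
Back in x: F(x) = exp(3*x)/3.
Then F(log(3)) - F(0) = (9) - (1/3) = 26/3.

26/3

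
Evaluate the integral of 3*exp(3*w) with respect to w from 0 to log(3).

26

Let u = exp(w), so du = exp(w) dw. When w = 0, u = 1; when w = log(3), u = 3.
The integral becomes 3·∫ u**2 du from 1 to 3, with antiderivative u**3.
Back in w: F(w) = exp(3*w).
Then F(log(3)) - F(0) = (27) - (1) = 26.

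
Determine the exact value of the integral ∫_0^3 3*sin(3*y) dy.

1 - cos(9)

Let u = 3*y, so du = 3 dy. When y = 0, u = 0; when y = 3, u = 9.
The integral becomes ∫ sin(u) du from 0 to 9, with antiderivative -cos(u).
Back in y: F(y) = -cos(3*y).
Then F(3) - F(0) = (-cos(9)) - (-1) = 1 - cos(9).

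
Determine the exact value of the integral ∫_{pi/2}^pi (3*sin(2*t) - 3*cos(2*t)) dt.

An antiderivative is F(t) = -3*sin(2*t)/2 - 3*cos(2*t)/2.
Then F(pi) - F(pi/2) = (-3/2) - (3/2) = -3.

-3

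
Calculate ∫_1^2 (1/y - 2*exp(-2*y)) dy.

An antiderivative is F(y) = log(y) + exp(-2*y).
Then F(2) - F(1) = (exp(-4) + log(2)) - (exp(-2)) = -exp(-2) + exp(-4) + log(2).

-exp(-2) + exp(-4) + log(2)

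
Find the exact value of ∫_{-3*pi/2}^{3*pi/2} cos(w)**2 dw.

3*pi/2

Use the identity cos^2(w) = (1 + cos(2*w))/2.
An antiderivative is F(w) = w/2 + sin(2*w)/4.
Then F(3*pi/2) - F(-3*pi/2) = (3*pi/4) - (-3*pi/4) = 3*pi/2.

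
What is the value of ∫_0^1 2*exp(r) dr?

-2 + 2*E

An antiderivative is F(r) = 2*exp(r).
Then F(1) - F(0) = (2*E) - (2) = -2 + 2*E.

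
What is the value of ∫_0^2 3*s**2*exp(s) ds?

-6 + 6*exp(2)

Integrate by parts twice (u = s^2, dv = 3*exp(s) ds).
An antiderivative is F(s) = (3*s**2 - 6*s + 6)*exp(s).
Then F(2) - F(0) = (6*exp(2)) - (6) = -6 + 6*exp(2).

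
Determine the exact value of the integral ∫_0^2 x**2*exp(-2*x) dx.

(-13 + exp(4))*exp(-4)/4

Integrate by parts twice (u = x^2, dv = exp(-2*x) dx).
An antiderivative is F(x) = (-2*x**2 - 2*x - 1)*exp(-2*x)/4.
Then F(2) - F(0) = (-13*exp(-4)/4) - (-1/4) = (-13 + exp(4))*exp(-4)/4.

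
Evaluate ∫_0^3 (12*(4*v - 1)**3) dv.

10980

Let u = 4*v - 1, so du = 4 dv. When v = 0, u = -1; when v = 3, u = 11.
The integral becomes 3·∫ u**3 du from -1 to 11, with antiderivative 3*u**4/4.
Back in v: F(v) = 3*(4*v - 1)**4/4.
Then F(3) - F(0) = (43923/4) - (3/4) = 10980.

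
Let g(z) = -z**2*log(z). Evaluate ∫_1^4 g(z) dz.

Integrate by parts once (u = ln z, dv = -z**2 dz).
An antiderivative is F(z) = -z**3*(3*log(z) - 1)/9.
Then F(4) - F(1) = (64/9 - 128*log(2)/3) - (1/9) = 7 - 128*log(2)/3.

7 - 128*log(2)/3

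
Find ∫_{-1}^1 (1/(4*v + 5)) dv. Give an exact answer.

log(3)/2

An antiderivative is F(v) = log(4*v + 5)/4.
Then F(1) - F(-1) = (log(3)/2) - (0) = log(3)/2.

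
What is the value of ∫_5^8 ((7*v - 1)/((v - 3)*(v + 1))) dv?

-7*log(2) + 2*log(3) + 5*log(5)

Factor the denominator: v**2 - 2*v - 3 = (v + 1)(v - 3).
Partial fractions: (7*v - 1)/((v - 3)*(v + 1)) = 2/(v + 1) + 5/(v - 3).
An antiderivative is F(v) = 5*log(v - 3) + 2*log(v + 1).
Then F(8) - F(5) = (4*log(3) + 5*log(5)) - (2*log(3) + 7*log(2)) = -7*log(2) + 2*log(3) + 5*log(5).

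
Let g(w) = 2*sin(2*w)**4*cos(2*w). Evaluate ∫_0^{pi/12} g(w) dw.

Let u = sin(2*w), so du = 2*cos(2*w) dw. When w = 0, u = 0; when w = pi/12, u = 1/2.
The integral becomes ∫ u**4 du from 0 to 1/2, with antiderivative u**5/5.
Back in w: F(w) = sin(2*w)**5/5.
Then F(pi/12) - F(0) = (1/160) - (0) = 1/160.

1/160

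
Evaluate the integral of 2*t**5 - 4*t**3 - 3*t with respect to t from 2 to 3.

895/6

By the power rule, an antiderivative is F(t) = t**6/3 - t**4 - 3*t**2/2.
Then F(3) - F(2) = (297/2) - (-2/3) = 895/6.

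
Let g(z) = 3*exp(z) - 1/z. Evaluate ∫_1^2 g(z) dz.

-3*exp(1) - log(2) + 3*exp(2)

An antiderivative is F(z) = 3*exp(z) - log(z).
Then F(2) - F(1) = (-log(2) + 3*exp(2)) - (3*exp(1)) = -3*exp(1) - log(2) + 3*exp(2).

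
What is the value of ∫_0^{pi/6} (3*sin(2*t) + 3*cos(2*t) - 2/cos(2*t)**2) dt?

An antiderivative is F(t) = 3*sin(2*t)/2 - 3*cos(2*t)/2 - tan(2*t).
Then F(pi/6) - F(0) = (-3/4 - sqrt(3)/4) - (-3/2) = 3/4 - sqrt(3)/4.

3/4 - sqrt(3)/4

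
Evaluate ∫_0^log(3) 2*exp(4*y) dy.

Let u = exp(y), so du = exp(y) dy. When y = 0, u = 1; when y = log(3), u = 3.
The integral becomes 2·∫ u**3 du from 1 to 3, with antiderivative u**4/2.
Back in y: F(y) = exp(4*y)/2.
Then F(log(3)) - F(0) = (81/2) - (1/2) = 40.

40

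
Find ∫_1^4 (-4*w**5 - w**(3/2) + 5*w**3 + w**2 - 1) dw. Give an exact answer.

By the power rule, an antiderivative is F(w) = -2*w**6/3 - 2*w**(5/2)/5 + 5*w**4/4 + w**3/3 - w.
Then F(4) - F(1) = (-36092/15) - (-29/60) = -48113/20.

-48113/20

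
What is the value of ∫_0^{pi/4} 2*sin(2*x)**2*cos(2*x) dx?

1/3

Let u = sin(2*x), so du = 2*cos(2*x) dx. When x = 0, u = 0; when x = pi/4, u = 1.
The integral becomes ∫ u**2 du from 0 to 1, with antiderivative u**3/3.
Back in x: F(x) = sin(2*x)**3/3.
Then F(pi/4) - F(0) = (1/3) - (0) = 1/3.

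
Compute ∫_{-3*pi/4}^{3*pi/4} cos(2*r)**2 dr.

Use the identity cos^2(2*r) = (1 + cos(4*r))/2.
An antiderivative is F(r) = r/2 + sin(4*r)/8.
Then F(3*pi/4) - F(-3*pi/4) = (3*pi/8) - (-3*pi/8) = 3*pi/4.

3*pi/4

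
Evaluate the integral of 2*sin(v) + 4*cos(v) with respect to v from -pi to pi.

0

An antiderivative is F(v) = 4*sin(v) - 2*cos(v).
Then F(pi) - F(-pi) = (2) - (2) = 0.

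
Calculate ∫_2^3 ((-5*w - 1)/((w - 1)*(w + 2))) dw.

Factor the denominator: w**2 + w - 2 = (w + 2)(w - 1).
Partial fractions: (-5*w - 1)/((w - 1)*(w + 2)) = -3/(w + 2) - 2/(w - 1).
An antiderivative is F(w) = -2*log(w - 1) - 3*log(w + 2).
Then F(3) - F(2) = (-3*log(5) - 2*log(2)) - (-log(64)) = -3*log(5) + 4*log(2).

-3*log(5) + 4*log(2)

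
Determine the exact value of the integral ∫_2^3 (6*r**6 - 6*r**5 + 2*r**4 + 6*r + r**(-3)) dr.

3022303/2520

By the power rule, an antiderivative is F(r) = 6*r**7/7 - r**6 + 2*r**5/5 + 3*r**2 - 1/(2*r**2).
Then F(3) - F(2) = (799921/630) - (19709/280) = 3022303/2520.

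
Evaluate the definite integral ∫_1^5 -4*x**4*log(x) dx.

12496/25 - 2500*log(5)

Integrate by parts once (u = ln x, dv = -4*x**4 dx).
An antiderivative is F(x) = -4*x**5*(5*log(x) - 1)/25.
Then F(5) - F(1) = (500 - 2500*log(5)) - (4/25) = 12496/25 - 2500*log(5).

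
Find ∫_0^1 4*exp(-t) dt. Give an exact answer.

4 - 4*exp(-1)

An antiderivative is F(t) = -4*exp(-t).
Then F(1) - F(0) = (-4*exp(-1)) - (-4) = 4 - 4*exp(-1).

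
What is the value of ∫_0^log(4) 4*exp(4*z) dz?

Let u = exp(z), so du = exp(z) dz. When z = 0, u = 1; when z = log(4), u = 4.
The integral becomes 4·∫ u**3 du from 1 to 4, with antiderivative u**4.
Back in z: F(z) = exp(4*z).
Then F(log(4)) - F(0) = (256) - (1) = 255.

255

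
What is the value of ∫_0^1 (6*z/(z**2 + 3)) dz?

Let u = z**2 + 3, so du = 2*z dz. When z = 0, u = 3; when z = 1, u = 4.
The integral becomes 3·∫ 1/u du from 3 to 4, with antiderivative 3*log(u).
Back in z: F(z) = 3*log(z**2 + 3).
Then F(1) - F(0) = (log(64)) - (log(27)) = log(64/27).

log(64/27)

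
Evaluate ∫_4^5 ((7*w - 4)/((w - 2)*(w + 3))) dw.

-5*log(7) + 2*log(3) + 13*log(2)

Factor the denominator: w**2 + w - 6 = (w + 3)(w - 2).
Partial fractions: (7*w - 4)/((w - 2)*(w + 3)) = 5/(w + 3) + 2/(w - 2).
An antiderivative is F(w) = 2*log(w - 2) + 5*log(w + 3).
Then F(5) - F(4) = (2*log(3) + 15*log(2)) - (2*log(2) + 5*log(7)) = -5*log(7) + 2*log(3) + 13*log(2).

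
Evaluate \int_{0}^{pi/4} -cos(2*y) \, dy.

-1/2

An antiderivative is F(y) = -sin(2*y)/2.
Then F(pi/4) - F(0) = (-1/2) - (0) = -1/2.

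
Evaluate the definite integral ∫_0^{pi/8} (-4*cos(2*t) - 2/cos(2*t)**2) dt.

-sqrt(2) - 1

An antiderivative is F(t) = -2*sin(2*t) - tan(2*t).
Then F(pi/8) - F(0) = (-sqrt(2) - 1) - (0) = -sqrt(2) - 1.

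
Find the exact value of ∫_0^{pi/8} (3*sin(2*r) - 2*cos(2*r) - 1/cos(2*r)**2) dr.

An antiderivative is F(r) = -sin(2*r) - 3*cos(2*r)/2 - tan(2*r)/2.
Then F(pi/8) - F(0) = (-5*sqrt(2)/4 - 1/2) - (-3/2) = 1 - 5*sqrt(2)/4.

1 - 5*sqrt(2)/4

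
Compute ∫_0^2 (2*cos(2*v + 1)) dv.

sin(5) - sin(1)

Let u = 2*v + 1, so du = 2 dv. When v = 0, u = 1; when v = 2, u = 5.
The integral becomes ∫ cos(u) du from 1 to 5, with antiderivative sin(u).
Back in v: F(v) = sin(2*v + 1).
Then F(2) - F(0) = (sin(5)) - (sin(1)) = sin(5) - sin(1).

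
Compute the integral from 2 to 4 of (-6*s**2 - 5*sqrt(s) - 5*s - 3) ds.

By the power rule, an antiderivative is F(s) = -10*s**(3/2)/3 - 2*s**3 - 5*s**2/2 - 3*s.
Then F(4) - F(2) = (-620/3) - (-32 - 20*sqrt(2)/3) = -524/3 + 20*sqrt(2)/3.

-524/3 + 20*sqrt(2)/3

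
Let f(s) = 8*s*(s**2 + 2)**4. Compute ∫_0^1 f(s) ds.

844/5

Let u = s**2 + 2, so du = 2*s ds. When s = 0, u = 2; when s = 1, u = 3.
The integral becomes 4·∫ u**4 du from 2 to 3, with antiderivative 4*u**5/5.
Back in s: F(s) = 4*(s**2 + 2)**5/5.
Then F(1) - F(0) = (972/5) - (128/5) = 844/5.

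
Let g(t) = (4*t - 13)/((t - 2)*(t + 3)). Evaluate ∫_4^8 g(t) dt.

Factor the denominator: t**2 + t - 6 = (t + 3)(t - 2).
Partial fractions: (4*t - 13)/((t - 2)*(t + 3)) = 5/(t + 3) - 1/(t - 2).
An antiderivative is F(t) = -log(t - 2) + 5*log(t + 3).
Then F(8) - F(4) = (-log(3) - log(2) + 5*log(11)) - (-log(2) + 5*log(7)) = -5*log(7) - log(3) + 5*log(11).

-5*log(7) - log(3) + 5*log(11)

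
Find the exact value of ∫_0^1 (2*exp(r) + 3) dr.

1 + 2*E

An antiderivative is F(r) = 3*r + 2*exp(r).
Then F(1) - F(0) = (3 + 2*E) - (2) = 1 + 2*E.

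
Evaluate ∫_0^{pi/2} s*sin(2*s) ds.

Integrate by parts once (u = s, dv = sin(2*s) ds).
An antiderivative is F(s) = -s*cos(2*s)/2 + sin(2*s)/4.
Then F(pi/2) - F(0) = (pi/4) - (0) = pi/4.

pi/4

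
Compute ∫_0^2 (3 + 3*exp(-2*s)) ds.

An antiderivative is F(s) = 3*s - 3*exp(-2*s)/2.
Then F(2) - F(0) = (6 - 3*exp(-4)/2) - (-3/2) = 15/2 - 3*exp(-4)/2.

15/2 - 3*exp(-4)/2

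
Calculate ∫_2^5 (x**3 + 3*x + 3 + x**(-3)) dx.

By the power rule, an antiderivative is F(x) = x**4/4 + 3*x**2/2 + 3*x - 1/(2*x**2).
Then F(5) - F(2) = (20873/100) - (127/8) = 38571/200.

38571/200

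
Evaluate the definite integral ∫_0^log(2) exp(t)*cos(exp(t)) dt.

-sin(1) + sin(2)

Let u = exp(t), so du = exp(t) dt. When t = 0, u = 1; when t = log(2), u = 2.
The integral becomes ∫ cos(u) du from 1 to 2, with antiderivative sin(u).
Back in t: F(t) = sin(exp(t)).
Then F(log(2)) - F(0) = (sin(2)) - (sin(1)) = -sin(1) + sin(2).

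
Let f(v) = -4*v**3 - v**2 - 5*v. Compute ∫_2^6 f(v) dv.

By the power rule, an antiderivative is F(v) = -v**4 - v**3/3 - 5*v**2/2.
Then F(6) - F(2) = (-1458) - (-86/3) = -4288/3.

-4288/3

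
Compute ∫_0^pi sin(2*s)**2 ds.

pi/2

Use the identity sin^2(2*s) = (1 - cos(4*s))/2.
An antiderivative is F(s) = s/2 - sin(4*s)/8.
Then F(pi) - F(0) = (pi/2) - (0) = pi/2.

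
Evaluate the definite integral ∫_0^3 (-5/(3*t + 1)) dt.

-5*log(10)/3

An antiderivative is F(t) = -5*log(3*t + 1)/3.
Then F(3) - F(0) = (-5*log(10)/3) - (0) = -5*log(10)/3.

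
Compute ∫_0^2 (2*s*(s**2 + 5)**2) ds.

Let u = s**2 + 5, so du = 2*s ds. When s = 0, u = 5; when s = 2, u = 9.
The integral becomes ∫ u**2 du from 5 to 9, with antiderivative u**3/3.
Back in s: F(s) = (s**2 + 5)**3/3.
Then F(2) - F(0) = (243) - (125/3) = 604/3.

604/3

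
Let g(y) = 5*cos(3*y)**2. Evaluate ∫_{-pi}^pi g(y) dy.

Use the identity cos^2(3*y) = (1 + cos(6*y))/2.
An antiderivative is F(y) = 5*y/2 + 5*sin(6*y)/12.
Then F(pi) - F(-pi) = (5*pi/2) - (-5*pi/2) = 5*pi.

5*pi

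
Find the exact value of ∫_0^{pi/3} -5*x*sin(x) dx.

Integrate by parts once (u = x, dv = -5*sin(x) dx).
An antiderivative is F(x) = 5*x*cos(x) - 5*sin(x).
Then F(pi/3) - F(0) = (-5*sqrt(3)/2 + 5*pi/6) - (0) = -5*sqrt(3)/2 + 5*pi/6.

-5*sqrt(3)/2 + 5*pi/6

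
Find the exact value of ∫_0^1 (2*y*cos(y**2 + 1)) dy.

-sin(1) + sin(2)

Let u = y**2 + 1, so du = 2*y dy. When y = 0, u = 1; when y = 1, u = 2.
The integral becomes ∫ cos(u) du from 1 to 2, with antiderivative sin(u).
Back in y: F(y) = sin(y**2 + 1).
Then F(1) - F(0) = (sin(2)) - (sin(1)) = -sin(1) + sin(2).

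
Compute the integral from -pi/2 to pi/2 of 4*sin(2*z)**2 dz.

Use the identity sin^2(2*z) = (1 - cos(4*z))/2.
An antiderivative is F(z) = 2*z - sin(4*z)/2.
Then F(pi/2) - F(-pi/2) = (pi) - (-pi) = 2*pi.

2*pi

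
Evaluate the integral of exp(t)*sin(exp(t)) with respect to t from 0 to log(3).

cos(1) - cos(3)

Let u = exp(t), so du = exp(t) dt. When t = 0, u = 1; when t = log(3), u = 3.
The integral becomes ∫ sin(u) du from 1 to 3, with antiderivative -cos(u).
Back in t: F(t) = -cos(exp(t)).
Then F(log(3)) - F(0) = (-cos(3)) - (-cos(1)) = cos(1) - cos(3).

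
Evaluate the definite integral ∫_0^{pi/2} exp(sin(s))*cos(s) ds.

Let u = sin(s), so du = cos(s) ds. When s = 0, u = 0; when s = pi/2, u = 1.
The integral becomes ∫ exp(u) du from 0 to 1, with antiderivative exp(u).
Back in s: F(s) = exp(sin(s)).
Then F(pi/2) - F(0) = (E) - (1) = -1 + E.

-1 + E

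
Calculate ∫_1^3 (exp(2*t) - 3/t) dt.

An antiderivative is F(t) = exp(2*t)/2 - 3*log(t).
Then F(3) - F(1) = (-log(27) + exp(6)/2) - (exp(2)/2) = -exp(2)/2 - log(27) + exp(6)/2.

-exp(2)/2 - log(27) + exp(6)/2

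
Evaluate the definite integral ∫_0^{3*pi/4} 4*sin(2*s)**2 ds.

Use the identity sin^2(2*s) = (1 - cos(4*s))/2.
An antiderivative is F(s) = 2*s - sin(4*s)/2.
Then F(3*pi/4) - F(0) = (3*pi/2) - (0) = 3*pi/2.

3*pi/2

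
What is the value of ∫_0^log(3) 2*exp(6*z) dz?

728/3

Let u = exp(z), so du = exp(z) dz. When z = 0, u = 1; when z = log(3), u = 3.
The integral becomes 2·∫ u**5 du from 1 to 3, with antiderivative u**6/3.
Back in z: F(z) = exp(6*z)/3.
Then F(log(3)) - F(0) = (243) - (1/3) = 728/3.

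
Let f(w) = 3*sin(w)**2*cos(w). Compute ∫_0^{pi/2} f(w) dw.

Let u = sin(w), so du = cos(w) dw. When w = 0, u = 0; when w = pi/2, u = 1.
The integral becomes 3·∫ u**2 du from 0 to 1, with antiderivative u**3.
Back in w: F(w) = sin(w)**3.
Then F(pi/2) - F(0) = (1) - (0) = 1.

1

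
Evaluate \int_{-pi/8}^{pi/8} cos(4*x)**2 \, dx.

pi/8

Use the identity cos^2(4*x) = (1 + cos(8*x))/2.
An antiderivative is F(x) = x/2 + sin(8*x)/16.
Then F(pi/8) - F(-pi/8) = (pi/16) - (-pi/16) = pi/8.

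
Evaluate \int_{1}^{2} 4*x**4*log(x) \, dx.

Integrate by parts once (u = ln x, dv = 4*x**4 dx).
An antiderivative is F(x) = 4*x**5*(5*log(x) - 1)/25.
Then F(2) - F(1) = (-128/25 + 128*log(2)/5) - (-4/25) = -124/25 + 128*log(2)/5.

-124/25 + 128*log(2)/5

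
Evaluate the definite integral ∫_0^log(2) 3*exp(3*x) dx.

Let u = exp(x), so du = exp(x) dx. When x = 0, u = 1; when x = log(2), u = 2.
The integral becomes 3·∫ u**2 du from 1 to 2, with antiderivative u**3.
Back in x: F(x) = exp(3*x).
Then F(log(2)) - F(0) = (8) - (1) = 7.

7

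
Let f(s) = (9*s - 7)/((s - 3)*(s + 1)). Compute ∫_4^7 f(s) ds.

-4*log(5) + 22*log(2)

Factor the denominator: s**2 - 2*s - 3 = (s + 1)(s - 3).
Partial fractions: (9*s - 7)/((s - 3)*(s + 1)) = 4/(s + 1) + 5/(s - 3).
An antiderivative is F(s) = 5*log(s - 3) + 4*log(s + 1).
Then F(7) - F(4) = (22*log(2)) - (4*log(5)) = -4*log(5) + 22*log(2).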